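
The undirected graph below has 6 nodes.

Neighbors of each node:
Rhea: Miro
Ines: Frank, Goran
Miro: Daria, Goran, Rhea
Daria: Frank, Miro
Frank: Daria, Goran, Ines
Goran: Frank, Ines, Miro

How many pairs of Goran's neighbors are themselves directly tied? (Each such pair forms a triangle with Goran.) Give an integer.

1

Goran's neighbors: Frank, Ines, and Miro.
Neighbor pairs that are themselves tied: Goran–Frank–Ines. Each forms one triangle with Goran, for 1 in total.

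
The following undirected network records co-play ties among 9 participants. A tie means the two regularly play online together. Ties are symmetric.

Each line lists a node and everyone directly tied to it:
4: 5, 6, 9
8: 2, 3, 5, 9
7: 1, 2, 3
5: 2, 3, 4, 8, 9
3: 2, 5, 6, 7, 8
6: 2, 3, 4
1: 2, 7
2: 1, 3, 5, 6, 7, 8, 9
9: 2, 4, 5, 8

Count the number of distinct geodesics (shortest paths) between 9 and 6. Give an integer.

The shortest distance is 2. The length-2 paths are: 9–4–6; 9–2–6.
That gives 2 distinct shortest paths.

2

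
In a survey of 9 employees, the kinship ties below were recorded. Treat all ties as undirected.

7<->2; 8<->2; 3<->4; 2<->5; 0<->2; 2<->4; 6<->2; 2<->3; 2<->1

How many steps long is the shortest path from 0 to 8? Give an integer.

One shortest route is 0 – 2 – 8, which uses 2 edges, and 0 and 8 are not directly tied, so nothing shorter exists. So d(0,8) = 2.

2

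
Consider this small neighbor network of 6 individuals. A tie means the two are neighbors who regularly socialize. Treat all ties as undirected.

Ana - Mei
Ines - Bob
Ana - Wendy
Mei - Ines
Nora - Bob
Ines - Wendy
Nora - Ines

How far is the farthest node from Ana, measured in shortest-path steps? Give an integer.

3

Distances from Ana: Bob:3, Ines:2, Mei:1, Nora:3, Wendy:1.
The largest is 3 (to Nora and Bob), so the eccentricity of Ana is 3.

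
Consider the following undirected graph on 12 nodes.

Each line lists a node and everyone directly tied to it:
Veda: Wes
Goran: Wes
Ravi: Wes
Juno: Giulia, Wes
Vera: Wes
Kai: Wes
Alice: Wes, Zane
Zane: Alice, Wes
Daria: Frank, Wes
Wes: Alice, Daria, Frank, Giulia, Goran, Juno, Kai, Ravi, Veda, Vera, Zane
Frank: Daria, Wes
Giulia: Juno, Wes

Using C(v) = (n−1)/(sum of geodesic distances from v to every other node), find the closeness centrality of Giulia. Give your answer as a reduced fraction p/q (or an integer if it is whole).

11/20

Distances from Giulia: Alice:2, Daria:2, Frank:2, Goran:2, Juno:1, Kai:2, Ravi:2, Veda:2, Vera:2, Wes:1, Zane:2. Sum = 20.
n = 12, so closeness = 11/20.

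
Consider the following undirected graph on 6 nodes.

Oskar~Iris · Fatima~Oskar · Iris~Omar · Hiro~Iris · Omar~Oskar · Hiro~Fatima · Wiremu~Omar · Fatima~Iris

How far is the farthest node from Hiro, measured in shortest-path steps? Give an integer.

3

Distances from Hiro: Fatima:1, Iris:1, Omar:2, Oskar:2, Wiremu:3.
The largest is 3 (to Wiremu), so the eccentricity of Hiro is 3.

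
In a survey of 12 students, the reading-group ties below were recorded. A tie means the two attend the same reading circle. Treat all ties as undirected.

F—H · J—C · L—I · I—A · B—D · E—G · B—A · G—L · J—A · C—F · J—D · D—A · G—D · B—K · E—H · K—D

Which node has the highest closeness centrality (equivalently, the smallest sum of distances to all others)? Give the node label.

D

Farness (sum of distances to all others) for each node — A:22, B:26, C:27, D:19, E:26, F:31, G:21, H:31, I:27, J:22, K:28, L:28.
The smallest farness is 19, for D, so D has the highest closeness.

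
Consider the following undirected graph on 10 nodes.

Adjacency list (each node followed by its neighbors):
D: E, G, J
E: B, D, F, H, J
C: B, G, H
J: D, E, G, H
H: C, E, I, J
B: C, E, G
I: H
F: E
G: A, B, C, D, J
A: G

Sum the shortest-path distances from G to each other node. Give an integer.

15

Distances from G: A:1, B:1, C:1, D:1, E:2, F:3, H:2, I:3, J:1.
Sum = 1 + 1 + 1 + 1 + 2 + 3 + 2 + 3 + 1 = 15.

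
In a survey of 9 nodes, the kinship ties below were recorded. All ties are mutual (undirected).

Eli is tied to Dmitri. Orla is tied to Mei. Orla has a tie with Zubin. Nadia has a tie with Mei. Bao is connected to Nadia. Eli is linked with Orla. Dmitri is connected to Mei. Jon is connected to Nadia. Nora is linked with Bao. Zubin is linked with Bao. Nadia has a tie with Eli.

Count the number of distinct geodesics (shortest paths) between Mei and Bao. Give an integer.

The shortest distance is 2, and the only length-2 path is Mei–Nadia–Bao. So there is exactly 1 shortest path.

1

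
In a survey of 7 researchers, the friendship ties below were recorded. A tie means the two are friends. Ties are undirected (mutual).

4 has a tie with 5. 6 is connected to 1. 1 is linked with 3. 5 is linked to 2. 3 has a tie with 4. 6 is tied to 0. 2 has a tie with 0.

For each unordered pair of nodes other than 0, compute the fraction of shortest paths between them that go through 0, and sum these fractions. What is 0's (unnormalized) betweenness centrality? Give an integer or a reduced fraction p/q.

Pairs whose geodesics pass through 0 — 1–2: 1; 6–2: 1; 6–5: 1.
All other pairs contribute 0.
Summing the contributions gives betweenness(0) = 3.

3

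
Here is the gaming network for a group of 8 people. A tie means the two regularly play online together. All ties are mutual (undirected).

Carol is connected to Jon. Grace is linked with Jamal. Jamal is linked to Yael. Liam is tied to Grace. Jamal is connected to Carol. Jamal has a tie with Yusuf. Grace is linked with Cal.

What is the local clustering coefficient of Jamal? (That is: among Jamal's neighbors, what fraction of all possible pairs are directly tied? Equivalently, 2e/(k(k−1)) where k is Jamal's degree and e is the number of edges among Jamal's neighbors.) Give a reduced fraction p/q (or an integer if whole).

Jamal's neighbors: Carol, Grace, Yael, and Yusuf (k = 4).
Possible neighbor pairs: C(4,2) = 6. Edges among them: none → e = 0.
Clustering(Jamal) = 0/6 = 0.

0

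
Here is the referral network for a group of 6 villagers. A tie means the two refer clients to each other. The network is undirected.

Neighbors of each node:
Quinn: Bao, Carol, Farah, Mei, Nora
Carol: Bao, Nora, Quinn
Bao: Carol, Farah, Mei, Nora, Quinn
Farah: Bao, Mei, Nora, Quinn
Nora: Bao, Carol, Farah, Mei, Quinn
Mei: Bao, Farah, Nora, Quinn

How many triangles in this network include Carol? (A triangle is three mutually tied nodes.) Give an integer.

3

Carol's neighbors: Bao, Nora, and Quinn.
Neighbor pairs that are themselves tied: Carol–Bao–Nora; Carol–Bao–Quinn; Carol–Nora–Quinn. Each forms one triangle with Carol, for 3 in total.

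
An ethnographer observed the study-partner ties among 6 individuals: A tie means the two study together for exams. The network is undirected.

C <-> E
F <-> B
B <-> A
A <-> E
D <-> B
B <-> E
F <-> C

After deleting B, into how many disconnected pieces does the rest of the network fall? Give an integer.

Without B, the remaining ties split the others into: {A, C, E, F}; {D}.
That's 2 separate components.

2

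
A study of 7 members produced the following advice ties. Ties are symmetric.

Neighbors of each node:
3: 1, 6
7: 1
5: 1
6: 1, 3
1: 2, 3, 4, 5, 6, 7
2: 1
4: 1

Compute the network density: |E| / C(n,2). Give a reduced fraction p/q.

1/3

There are 7 edges and 7 nodes, so the maximum possible is C(7,2) = 21.
Density = 7/21 = 1/3.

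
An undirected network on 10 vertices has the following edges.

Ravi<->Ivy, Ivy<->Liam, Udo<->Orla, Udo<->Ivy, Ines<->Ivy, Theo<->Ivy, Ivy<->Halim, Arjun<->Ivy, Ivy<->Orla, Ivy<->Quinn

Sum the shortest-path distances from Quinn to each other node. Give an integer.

Distances from Quinn: Arjun:2, Halim:2, Ines:2, Ivy:1, Liam:2, Orla:2, Ravi:2, Theo:2, Udo:2.
Sum = 2 + 2 + 2 + 1 + 2 + 2 + 2 + 2 + 2 = 17.

17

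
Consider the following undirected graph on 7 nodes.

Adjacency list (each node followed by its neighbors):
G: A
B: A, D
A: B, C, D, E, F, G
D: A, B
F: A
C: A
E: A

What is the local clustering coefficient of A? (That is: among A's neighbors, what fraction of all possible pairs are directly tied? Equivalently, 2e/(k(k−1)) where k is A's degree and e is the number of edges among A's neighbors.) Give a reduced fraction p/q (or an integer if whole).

A's neighbors: B, C, D, E, F, and G (k = 6).
Possible neighbor pairs: C(6,2) = 15. Edges among them: B–D → e = 1.
Clustering(A) = 1/15.

1/15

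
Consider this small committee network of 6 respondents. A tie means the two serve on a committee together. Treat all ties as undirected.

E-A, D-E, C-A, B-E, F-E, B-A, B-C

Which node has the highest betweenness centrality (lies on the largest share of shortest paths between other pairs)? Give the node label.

E

Unnormalized betweenness of each node: A:3/2, B:3/2, C:0, D:0, E:7, F:0.
E has the largest value, 7, making it the main broker — the node through which the most shortest paths run.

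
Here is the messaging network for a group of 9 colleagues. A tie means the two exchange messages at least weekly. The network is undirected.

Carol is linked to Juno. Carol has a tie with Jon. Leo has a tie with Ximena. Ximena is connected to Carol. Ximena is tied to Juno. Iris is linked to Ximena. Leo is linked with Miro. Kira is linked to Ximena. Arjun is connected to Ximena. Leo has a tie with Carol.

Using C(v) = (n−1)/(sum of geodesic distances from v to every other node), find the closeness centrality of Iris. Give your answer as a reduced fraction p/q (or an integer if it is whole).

Distances from Iris: Arjun:2, Carol:2, Jon:3, Juno:2, Kira:2, Leo:2, Miro:3, Ximena:1. Sum = 17.
n = 9, so closeness = 8/17.

8/17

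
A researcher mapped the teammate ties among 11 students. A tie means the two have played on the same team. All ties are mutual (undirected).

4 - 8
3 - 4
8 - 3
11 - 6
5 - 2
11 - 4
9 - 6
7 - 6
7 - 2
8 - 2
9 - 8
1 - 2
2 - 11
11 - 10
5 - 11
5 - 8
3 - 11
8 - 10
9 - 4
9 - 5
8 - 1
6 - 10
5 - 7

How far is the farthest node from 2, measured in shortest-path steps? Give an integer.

Distances from 2: 1:1, 3:2, 4:2, 5:1, 6:2, 7:1, 8:1, 9:2, 10:2, 11:1.
The largest is 2 (to 6, 9, 10, 4, and 3), so the eccentricity of 2 is 2.

2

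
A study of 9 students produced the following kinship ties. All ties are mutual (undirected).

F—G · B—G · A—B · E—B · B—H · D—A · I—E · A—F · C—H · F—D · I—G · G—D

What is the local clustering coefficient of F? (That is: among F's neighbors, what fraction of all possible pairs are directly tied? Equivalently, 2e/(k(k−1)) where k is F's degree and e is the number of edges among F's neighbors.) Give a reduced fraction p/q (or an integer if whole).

F's neighbors: A, D, and G (k = 3).
Possible neighbor pairs: C(3,2) = 3. Edges among them: A–D, D–G → e = 2.
Clustering(F) = 2/3.

2/3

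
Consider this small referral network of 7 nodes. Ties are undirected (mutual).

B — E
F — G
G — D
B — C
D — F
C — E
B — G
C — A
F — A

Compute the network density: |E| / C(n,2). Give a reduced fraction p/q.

3/7

There are 9 edges and 7 nodes, so the maximum possible is C(7,2) = 21.
Density = 9/21 = 3/7.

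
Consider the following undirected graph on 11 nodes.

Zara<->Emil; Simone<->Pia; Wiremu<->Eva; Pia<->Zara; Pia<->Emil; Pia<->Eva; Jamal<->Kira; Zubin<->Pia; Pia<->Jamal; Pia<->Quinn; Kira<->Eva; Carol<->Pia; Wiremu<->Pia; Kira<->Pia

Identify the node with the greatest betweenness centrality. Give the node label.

Pia

Unnormalized betweenness of each node: Carol:0, Emil:0, Eva:1/2, Jamal:0, Kira:1/2, Pia:40, Quinn:0, Simone:0, Wiremu:0, Zara:0, Zubin:0.
Pia has the largest value, 40, making it the main broker — the node through which the most shortest paths run.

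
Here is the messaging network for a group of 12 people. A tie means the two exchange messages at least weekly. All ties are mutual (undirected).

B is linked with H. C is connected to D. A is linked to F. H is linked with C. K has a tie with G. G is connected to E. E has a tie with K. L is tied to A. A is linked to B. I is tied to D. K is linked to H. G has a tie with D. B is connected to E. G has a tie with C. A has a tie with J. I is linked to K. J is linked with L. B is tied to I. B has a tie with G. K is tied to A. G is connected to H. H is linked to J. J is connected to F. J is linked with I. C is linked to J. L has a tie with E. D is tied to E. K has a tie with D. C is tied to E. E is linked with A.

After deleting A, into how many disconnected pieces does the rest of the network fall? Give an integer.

A's neighbors (B, E, F, J, K, and L) remain reachable from one another through other ties, so the rest of the network stays in one piece.

1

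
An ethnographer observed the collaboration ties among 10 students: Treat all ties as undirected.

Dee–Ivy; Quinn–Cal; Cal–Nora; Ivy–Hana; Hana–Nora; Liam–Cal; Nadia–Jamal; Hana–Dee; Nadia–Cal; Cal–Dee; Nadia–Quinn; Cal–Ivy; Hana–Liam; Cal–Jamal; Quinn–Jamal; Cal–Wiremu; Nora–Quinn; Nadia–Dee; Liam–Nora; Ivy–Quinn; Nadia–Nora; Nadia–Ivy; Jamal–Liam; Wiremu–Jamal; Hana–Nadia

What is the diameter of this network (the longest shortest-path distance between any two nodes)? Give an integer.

3

Eccentricity of each node (its greatest distance to any other): Cal:2, Dee:2, Hana:3, Ivy:2, Jamal:2, Liam:2, Nadia:2, Nora:2, Quinn:2, Wiremu:3.
The maximum eccentricity is 3, realized for instance by the pair Hana–Wiremu via Hana – Liam – Jamal – Wiremu. So the diameter is 3.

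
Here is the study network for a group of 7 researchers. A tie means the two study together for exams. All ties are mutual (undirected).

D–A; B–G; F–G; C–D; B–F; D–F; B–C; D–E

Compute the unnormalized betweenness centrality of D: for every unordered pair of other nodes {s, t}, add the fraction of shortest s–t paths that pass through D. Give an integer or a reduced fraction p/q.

Pairs whose geodesics pass through D — C–F: 1/2; C–A: 1; C–E: 1; F–A: 1; F–E: 1; A–G: 1; A–E: 1; A–B: 2/2; G–E: 1; E–B: 2/2.
All other pairs contribute 0.
Summing the contributions gives betweenness(D) = 19/2.

19/2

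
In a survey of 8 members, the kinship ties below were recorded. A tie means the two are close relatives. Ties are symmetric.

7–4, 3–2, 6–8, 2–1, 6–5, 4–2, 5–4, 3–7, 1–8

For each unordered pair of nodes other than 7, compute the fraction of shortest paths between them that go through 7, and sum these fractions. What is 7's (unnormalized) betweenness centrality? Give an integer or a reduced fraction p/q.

Pairs whose geodesics pass through 7 — 5–3: 1/2; 6–3: 1/3; 3–4: 1/2.
All other pairs contribute 0.
Summing the contributions gives betweenness(7) = 4/3.

4/3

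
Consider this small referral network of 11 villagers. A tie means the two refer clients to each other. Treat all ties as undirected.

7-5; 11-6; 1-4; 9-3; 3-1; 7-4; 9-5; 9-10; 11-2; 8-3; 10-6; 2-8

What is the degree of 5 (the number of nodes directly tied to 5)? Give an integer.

2

5 is directly tied to 7 and 9. That is 2 neighbors, so the degree of 5 is 2.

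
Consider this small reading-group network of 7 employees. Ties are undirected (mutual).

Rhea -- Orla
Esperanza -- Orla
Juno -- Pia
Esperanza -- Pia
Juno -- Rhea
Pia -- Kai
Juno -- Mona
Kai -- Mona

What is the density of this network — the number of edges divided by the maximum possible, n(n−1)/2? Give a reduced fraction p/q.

There are 8 edges and 7 nodes, so the maximum possible is C(7,2) = 21.
Density = 8/21.

8/21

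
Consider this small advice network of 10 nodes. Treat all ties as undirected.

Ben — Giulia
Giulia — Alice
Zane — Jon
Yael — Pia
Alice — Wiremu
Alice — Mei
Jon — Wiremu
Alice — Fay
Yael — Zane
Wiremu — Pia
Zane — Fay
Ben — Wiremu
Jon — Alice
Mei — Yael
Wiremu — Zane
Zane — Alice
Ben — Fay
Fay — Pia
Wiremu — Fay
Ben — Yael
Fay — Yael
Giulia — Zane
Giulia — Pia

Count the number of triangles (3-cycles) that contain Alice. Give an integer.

6

Alice's neighbors: Fay, Giulia, Jon, Mei, Wiremu, and Zane.
Neighbor pairs that are themselves tied: Alice–Fay–Wiremu; Alice–Fay–Zane; Alice–Giulia–Zane; Alice–Jon–Wiremu; Alice–Jon–Zane; Alice–Wiremu–Zane. Each forms one triangle with Alice, for 6 in total.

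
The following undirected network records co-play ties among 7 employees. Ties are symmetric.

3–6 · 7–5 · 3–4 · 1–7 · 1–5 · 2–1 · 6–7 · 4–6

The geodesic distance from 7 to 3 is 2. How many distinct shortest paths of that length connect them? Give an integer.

1

The shortest distance is 2, and the only length-2 path is 7–6–3. So there is exactly 1 shortest path.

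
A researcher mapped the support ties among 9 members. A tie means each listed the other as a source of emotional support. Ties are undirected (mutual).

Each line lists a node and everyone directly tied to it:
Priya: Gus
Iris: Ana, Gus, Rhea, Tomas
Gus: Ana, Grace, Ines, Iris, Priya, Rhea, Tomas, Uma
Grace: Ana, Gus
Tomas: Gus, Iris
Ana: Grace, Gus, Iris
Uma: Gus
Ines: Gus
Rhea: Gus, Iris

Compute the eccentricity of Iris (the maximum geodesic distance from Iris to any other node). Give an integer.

2

Distances from Iris: Ana:1, Grace:2, Gus:1, Ines:2, Priya:2, Rhea:1, Tomas:1, Uma:2.
The largest is 2 (to Priya, Uma, Grace, and Ines), so the eccentricity of Iris is 2.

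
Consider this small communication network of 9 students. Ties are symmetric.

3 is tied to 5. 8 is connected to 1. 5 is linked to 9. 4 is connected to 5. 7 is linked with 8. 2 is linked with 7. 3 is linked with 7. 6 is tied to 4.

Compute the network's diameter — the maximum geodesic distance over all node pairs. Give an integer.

6

Eccentricity of each node (its greatest distance to any other): 1:6, 2:5, 3:3, 4:5, 5:4, 6:6, 7:4, 8:5, 9:5.
The maximum eccentricity is 6, realized for instance by the pair 6–1 via 6 – 4 – 5 – 3 – 7 – 8 – 1. So the diameter is 6.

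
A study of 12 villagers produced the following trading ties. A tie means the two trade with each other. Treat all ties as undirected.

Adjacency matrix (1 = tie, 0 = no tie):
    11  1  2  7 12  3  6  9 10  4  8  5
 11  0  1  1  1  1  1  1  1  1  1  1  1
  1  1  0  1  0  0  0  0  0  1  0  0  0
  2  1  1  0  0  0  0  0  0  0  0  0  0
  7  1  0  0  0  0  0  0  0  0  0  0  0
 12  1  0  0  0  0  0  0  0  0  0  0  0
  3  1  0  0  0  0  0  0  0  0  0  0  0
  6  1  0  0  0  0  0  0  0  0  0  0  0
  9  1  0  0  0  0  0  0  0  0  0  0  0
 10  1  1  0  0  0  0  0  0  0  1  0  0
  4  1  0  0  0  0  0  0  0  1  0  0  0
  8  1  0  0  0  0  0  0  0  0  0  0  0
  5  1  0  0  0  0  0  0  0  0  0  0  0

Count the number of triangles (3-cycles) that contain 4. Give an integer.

1

4's neighbors: 10 and 11.
Neighbor pairs that are themselves tied: 4–10–11. Each forms one triangle with 4, for 1 in total.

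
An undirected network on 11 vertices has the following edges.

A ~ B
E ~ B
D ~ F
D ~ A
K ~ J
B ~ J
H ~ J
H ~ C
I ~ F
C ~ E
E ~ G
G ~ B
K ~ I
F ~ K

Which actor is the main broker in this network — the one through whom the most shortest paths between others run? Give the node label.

Unnormalized betweenness of each node: A:13/2, B:18, C:3/2, D:4, E:9/2, F:9/2, G:0, H:4, I:0, J:35/2, K:23/2.
B has the largest value, 18, making it the main broker — the node through which the most shortest paths run.

B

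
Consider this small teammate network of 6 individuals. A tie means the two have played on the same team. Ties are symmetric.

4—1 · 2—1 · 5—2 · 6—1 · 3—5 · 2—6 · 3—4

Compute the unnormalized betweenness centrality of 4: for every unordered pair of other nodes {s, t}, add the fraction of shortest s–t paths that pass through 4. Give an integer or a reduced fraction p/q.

Pairs whose geodesics pass through 4 — 6–3: 1/2; 3–1: 1.
All other pairs contribute 0.
Summing the contributions gives betweenness(4) = 3/2.

3/2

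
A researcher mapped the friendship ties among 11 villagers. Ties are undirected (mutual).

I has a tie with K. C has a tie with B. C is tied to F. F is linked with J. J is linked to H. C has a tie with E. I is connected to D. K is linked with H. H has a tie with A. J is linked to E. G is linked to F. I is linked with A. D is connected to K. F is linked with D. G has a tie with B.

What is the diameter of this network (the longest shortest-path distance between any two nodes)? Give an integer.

Eccentricity of each node (its greatest distance to any other): A:5, B:5, C:4, D:3, E:4, F:3, G:4, H:4, I:4, J:3, K:4.
The maximum eccentricity is 5, realized for instance by the pair A–B via A – I – D – F – G – B. So the diameter is 5.

5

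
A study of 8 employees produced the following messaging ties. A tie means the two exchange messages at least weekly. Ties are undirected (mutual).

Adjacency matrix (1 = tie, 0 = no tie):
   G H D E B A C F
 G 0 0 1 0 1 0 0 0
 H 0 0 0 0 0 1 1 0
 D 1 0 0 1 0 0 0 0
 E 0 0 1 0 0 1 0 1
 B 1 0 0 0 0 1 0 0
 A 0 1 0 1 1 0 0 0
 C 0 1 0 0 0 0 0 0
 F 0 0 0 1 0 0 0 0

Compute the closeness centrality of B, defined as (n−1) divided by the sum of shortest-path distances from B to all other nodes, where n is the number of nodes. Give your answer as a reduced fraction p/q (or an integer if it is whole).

Distances from B: A:1, C:3, D:2, E:2, F:3, G:1, H:2. Sum = 14.
n = 8, so closeness = 7/14 = 1/2.

1/2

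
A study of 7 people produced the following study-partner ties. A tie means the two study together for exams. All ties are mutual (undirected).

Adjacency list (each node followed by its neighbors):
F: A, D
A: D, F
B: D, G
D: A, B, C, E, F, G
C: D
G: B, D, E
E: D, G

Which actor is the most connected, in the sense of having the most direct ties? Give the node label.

D

Degrees — A:2, B:2, C:1, D:6, E:2, F:2, G:3.
The maximum is 6, attained only by D.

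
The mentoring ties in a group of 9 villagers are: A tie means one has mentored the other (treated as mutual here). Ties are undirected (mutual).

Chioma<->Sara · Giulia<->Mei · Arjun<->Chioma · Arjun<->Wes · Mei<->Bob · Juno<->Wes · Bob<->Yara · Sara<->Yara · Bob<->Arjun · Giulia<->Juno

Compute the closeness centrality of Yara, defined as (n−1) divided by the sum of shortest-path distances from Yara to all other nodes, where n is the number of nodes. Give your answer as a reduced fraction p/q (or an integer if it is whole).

Distances from Yara: Arjun:2, Bob:1, Chioma:2, Giulia:3, Juno:4, Mei:2, Sara:1, Wes:3. Sum = 18.
n = 9, so closeness = 8/18 = 4/9.

4/9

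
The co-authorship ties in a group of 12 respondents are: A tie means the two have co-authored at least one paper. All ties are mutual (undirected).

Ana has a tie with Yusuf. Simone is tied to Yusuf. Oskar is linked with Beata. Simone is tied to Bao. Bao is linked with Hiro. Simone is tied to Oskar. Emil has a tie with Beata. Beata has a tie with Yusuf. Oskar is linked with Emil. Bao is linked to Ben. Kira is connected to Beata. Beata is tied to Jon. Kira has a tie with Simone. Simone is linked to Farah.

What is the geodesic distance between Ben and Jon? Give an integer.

One shortest route is Ben – Bao – Simone – Yusuf – Beata – Jon, which uses 5 edges, and at distance 4 from Ben we only reach {Ana, Beata, Emil}, which does not include Jon. So d(Ben,Jon) = 5.

5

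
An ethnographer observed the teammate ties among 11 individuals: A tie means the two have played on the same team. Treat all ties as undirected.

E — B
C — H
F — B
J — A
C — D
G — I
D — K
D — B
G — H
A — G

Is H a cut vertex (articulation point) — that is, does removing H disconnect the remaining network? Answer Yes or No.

Removing H leaves {B, C, D, E, F, and K} with no path to {A, G, I, and J}, so the network splits into 2 components. H is a cut vertex.

Yes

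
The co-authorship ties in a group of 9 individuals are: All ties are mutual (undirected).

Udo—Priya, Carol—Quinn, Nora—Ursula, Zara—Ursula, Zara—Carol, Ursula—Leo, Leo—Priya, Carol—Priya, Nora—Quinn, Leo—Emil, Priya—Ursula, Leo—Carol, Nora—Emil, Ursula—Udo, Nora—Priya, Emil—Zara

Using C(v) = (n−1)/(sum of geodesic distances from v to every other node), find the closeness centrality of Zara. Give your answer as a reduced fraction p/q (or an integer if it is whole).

Distances from Zara: Carol:1, Emil:1, Leo:2, Nora:2, Priya:2, Quinn:2, Udo:2, Ursula:1. Sum = 13.
n = 9, so closeness = 8/13.

8/13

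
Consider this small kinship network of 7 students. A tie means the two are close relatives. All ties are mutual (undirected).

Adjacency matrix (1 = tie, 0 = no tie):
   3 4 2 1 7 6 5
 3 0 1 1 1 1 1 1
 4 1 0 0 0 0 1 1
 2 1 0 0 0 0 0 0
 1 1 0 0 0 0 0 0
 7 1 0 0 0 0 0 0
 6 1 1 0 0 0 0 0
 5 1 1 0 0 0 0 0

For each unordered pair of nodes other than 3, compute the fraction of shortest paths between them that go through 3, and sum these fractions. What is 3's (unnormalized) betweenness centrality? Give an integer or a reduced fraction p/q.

25/2

Pairs whose geodesics pass through 3 — 4–2: 1; 4–1: 1; 4–7: 1; 2–1: 1; 2–7: 1; 2–6: 1; 2–5: 1; 1–7: 1; 1–6: 1; 1–5: 1; 7–6: 1; 7–5: 1; 6–5: 1/2.
All other pairs contribute 0.
Summing the contributions gives betweenness(3) = 25/2.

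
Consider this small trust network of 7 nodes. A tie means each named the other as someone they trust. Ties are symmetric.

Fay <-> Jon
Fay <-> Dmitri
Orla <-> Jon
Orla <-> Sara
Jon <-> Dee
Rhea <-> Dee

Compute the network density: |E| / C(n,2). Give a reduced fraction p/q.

There are 6 edges and 7 nodes, so the maximum possible is C(7,2) = 21.
Density = 6/21 = 2/7.

2/7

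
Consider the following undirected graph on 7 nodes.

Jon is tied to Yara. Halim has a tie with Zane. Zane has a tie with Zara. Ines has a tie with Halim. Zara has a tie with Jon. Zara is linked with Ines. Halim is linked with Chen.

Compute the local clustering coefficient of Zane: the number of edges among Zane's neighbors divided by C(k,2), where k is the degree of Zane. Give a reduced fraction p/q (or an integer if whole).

Zane's neighbors: Halim and Zara (k = 2).
Possible neighbor pairs: C(2,2) = 1. Edges among them: none → e = 0.
Clustering(Zane) = 0/1.

0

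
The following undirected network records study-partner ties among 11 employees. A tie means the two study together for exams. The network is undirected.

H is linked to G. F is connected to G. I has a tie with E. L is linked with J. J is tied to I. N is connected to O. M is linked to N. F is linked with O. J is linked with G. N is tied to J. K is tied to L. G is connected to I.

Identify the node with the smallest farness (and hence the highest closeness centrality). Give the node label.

Farness (sum of distances to all others) for each node — E:29, F:23, G:18, H:27, I:20, J:16, K:32, L:23, M:29, N:20, O:25.
The smallest farness is 16, for J, so J has the highest closeness.

J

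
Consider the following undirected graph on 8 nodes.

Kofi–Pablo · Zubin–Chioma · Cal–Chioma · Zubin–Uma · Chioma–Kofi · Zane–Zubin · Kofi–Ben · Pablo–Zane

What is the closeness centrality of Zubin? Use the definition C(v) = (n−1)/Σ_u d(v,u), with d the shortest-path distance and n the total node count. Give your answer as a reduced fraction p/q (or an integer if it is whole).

7/12

Distances from Zubin: Ben:3, Cal:2, Chioma:1, Kofi:2, Pablo:2, Uma:1, Zane:1. Sum = 12.
n = 8, so closeness = 7/12.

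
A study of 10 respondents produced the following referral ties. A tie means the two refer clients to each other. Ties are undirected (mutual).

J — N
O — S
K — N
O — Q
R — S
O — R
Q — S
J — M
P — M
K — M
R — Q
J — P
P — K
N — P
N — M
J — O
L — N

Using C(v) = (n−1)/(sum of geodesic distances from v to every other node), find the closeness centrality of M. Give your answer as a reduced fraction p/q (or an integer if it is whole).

Distances from M: J:1, K:1, L:2, N:1, O:2, P:1, Q:3, R:3, S:3. Sum = 17.
n = 10, so closeness = 9/17.

9/17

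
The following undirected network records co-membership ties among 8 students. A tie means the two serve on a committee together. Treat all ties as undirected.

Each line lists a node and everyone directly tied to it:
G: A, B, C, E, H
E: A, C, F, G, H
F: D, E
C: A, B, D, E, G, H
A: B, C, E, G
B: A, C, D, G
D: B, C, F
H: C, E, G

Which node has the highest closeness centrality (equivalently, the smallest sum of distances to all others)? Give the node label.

C

Farness (sum of distances to all others) for each node — A:10, B:10, C:8, D:11, E:9, F:12, G:9, H:11.
The smallest farness is 8, for C, so C has the highest closeness.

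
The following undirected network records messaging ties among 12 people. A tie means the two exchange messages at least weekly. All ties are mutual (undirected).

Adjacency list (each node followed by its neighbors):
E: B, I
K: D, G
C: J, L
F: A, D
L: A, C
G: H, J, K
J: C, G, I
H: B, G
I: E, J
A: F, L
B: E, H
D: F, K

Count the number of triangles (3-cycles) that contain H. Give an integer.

H's neighbors are B and G, but none of them are tied to each other, so no triangle contains H.

0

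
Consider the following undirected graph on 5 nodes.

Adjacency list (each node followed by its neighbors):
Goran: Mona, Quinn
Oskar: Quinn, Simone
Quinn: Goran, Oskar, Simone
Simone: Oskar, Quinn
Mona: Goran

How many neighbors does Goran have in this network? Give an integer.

2

Goran is directly tied to Mona and Quinn. That is 2 neighbors, so the degree of Goran is 2.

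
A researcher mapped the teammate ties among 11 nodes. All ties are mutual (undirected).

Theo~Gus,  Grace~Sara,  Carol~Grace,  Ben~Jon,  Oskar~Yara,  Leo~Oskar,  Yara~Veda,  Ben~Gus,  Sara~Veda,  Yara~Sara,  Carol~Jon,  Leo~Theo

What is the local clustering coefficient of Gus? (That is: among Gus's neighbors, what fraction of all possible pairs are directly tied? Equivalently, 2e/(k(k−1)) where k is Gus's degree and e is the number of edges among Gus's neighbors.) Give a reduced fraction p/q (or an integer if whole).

0

Gus's neighbors: Ben and Theo (k = 2).
Possible neighbor pairs: C(2,2) = 1. Edges among them: none → e = 0.
Clustering(Gus) = 0/1.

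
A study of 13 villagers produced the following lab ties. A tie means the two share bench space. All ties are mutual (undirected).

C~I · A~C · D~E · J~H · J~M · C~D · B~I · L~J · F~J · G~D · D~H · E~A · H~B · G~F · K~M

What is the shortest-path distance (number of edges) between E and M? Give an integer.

One shortest route is E – D – H – J – M, which uses 4 edges, and at distance 3 from E we only reach {B, F, I, J}, which does not include M. So d(E,M) = 4.

4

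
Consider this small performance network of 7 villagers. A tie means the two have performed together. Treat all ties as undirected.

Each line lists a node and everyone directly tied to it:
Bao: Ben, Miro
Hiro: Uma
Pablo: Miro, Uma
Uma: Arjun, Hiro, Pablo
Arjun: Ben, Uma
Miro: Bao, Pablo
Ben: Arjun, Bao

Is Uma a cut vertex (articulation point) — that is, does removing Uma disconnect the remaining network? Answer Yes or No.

Removing Uma leaves {Arjun, Bao, Ben, Miro, and Pablo} with no path to {Hiro}, so the network splits into 2 components. Uma is a cut vertex.

Yes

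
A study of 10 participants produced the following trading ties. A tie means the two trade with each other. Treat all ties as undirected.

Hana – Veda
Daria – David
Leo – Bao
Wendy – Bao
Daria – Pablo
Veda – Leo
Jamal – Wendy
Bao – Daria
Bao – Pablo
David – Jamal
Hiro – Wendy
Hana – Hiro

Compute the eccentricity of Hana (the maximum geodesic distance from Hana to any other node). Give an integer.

Distances from Hana: Bao:3, Daria:4, David:4, Hiro:1, Jamal:3, Leo:2, Pablo:4, Veda:1, Wendy:2.
The largest is 4 (to Daria, Pablo, and David), so the eccentricity of Hana is 4.

4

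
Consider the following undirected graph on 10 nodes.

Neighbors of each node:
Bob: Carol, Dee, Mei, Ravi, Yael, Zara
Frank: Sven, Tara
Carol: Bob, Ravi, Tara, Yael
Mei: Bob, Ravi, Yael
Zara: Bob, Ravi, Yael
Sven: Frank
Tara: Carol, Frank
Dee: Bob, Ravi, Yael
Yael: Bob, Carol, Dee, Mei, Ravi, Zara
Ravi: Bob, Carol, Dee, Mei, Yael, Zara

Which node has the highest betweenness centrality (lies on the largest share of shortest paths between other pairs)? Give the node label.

Unnormalized betweenness of each node: Bob:5, Carol:18, Dee:0, Frank:8, Mei:0, Ravi:5, Sven:0, Tara:14, Yael:5, Zara:0.
Carol has the largest value, 18, making it the main broker — the node through which the most shortest paths run.

Carol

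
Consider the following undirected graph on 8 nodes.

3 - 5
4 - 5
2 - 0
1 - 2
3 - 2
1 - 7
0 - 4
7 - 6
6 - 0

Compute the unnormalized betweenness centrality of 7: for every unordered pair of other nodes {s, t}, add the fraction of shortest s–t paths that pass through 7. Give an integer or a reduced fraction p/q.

1

Pairs whose geodesics pass through 7 — 1–6: 1.
All other pairs contribute 0.
Summing the contributions gives betweenness(7) = 1.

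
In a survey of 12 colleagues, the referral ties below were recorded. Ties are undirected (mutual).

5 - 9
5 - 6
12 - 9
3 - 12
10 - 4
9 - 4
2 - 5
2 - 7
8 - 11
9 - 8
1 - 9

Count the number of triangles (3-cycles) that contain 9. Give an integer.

9's neighbors are 1, 4, 5, 8, and 12, but none of them are tied to each other, so no triangle contains 9.

0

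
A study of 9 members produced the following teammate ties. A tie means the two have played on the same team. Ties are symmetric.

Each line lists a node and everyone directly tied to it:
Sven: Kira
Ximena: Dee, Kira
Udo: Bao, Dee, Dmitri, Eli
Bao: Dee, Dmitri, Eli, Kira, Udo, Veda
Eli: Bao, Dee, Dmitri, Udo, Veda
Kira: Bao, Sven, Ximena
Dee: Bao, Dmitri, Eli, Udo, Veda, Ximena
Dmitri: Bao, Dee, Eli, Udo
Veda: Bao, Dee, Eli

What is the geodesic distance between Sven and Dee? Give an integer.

3

One shortest route is Sven – Kira – Ximena – Dee, which uses 3 edges, and at distance 2 from Sven we only reach {Bao, Ximena}, which does not include Dee. So d(Sven,Dee) = 3.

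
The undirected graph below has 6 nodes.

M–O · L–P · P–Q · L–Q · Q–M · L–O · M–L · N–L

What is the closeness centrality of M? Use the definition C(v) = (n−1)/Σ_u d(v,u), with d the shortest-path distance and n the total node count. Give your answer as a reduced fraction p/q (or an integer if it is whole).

Distances from M: L:1, N:2, O:1, P:2, Q:1. Sum = 7.
n = 6, so closeness = 5/7.

5/7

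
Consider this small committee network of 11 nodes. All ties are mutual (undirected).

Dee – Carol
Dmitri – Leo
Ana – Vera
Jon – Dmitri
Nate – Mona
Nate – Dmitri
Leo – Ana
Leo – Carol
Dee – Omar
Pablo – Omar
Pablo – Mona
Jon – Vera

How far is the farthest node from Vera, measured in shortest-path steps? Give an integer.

5

Distances from Vera: Ana:1, Carol:3, Dee:4, Dmitri:2, Jon:1, Leo:2, Mona:4, Nate:3, Omar:5, Pablo:5.
The largest is 5 (to Pablo and Omar), so the eccentricity of Vera is 5.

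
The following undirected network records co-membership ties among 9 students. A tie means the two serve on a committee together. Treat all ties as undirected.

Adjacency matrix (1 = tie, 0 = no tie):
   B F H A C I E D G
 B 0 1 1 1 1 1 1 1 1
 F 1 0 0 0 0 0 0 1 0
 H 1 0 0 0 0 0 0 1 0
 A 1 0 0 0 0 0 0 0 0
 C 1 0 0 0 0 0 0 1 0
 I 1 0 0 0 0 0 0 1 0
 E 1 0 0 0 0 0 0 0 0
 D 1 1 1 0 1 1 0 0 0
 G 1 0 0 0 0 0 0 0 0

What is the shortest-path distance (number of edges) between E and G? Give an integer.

One shortest route is E – B – G, which uses 2 edges, and E and G are not directly tied, so nothing shorter exists. So d(E,G) = 2.

2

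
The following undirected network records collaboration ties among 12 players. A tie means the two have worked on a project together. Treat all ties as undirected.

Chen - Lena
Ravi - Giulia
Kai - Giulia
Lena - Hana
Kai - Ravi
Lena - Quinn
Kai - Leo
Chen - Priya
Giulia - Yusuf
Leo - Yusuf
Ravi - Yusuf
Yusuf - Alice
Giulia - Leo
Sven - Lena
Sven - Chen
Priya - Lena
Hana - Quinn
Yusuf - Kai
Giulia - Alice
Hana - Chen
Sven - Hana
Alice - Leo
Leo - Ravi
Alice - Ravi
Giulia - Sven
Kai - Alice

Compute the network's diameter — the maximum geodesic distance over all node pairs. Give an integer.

4

Eccentricity of each node (its greatest distance to any other): Alice:4, Chen:3, Giulia:3, Hana:3, Kai:4, Lena:3, Leo:4, Priya:4, Quinn:4, Ravi:4, Sven:2, Yusuf:4.
The maximum eccentricity is 4, realized for instance by the pair Ravi–Quinn via Ravi – Giulia – Sven – Lena – Quinn. So the diameter is 4.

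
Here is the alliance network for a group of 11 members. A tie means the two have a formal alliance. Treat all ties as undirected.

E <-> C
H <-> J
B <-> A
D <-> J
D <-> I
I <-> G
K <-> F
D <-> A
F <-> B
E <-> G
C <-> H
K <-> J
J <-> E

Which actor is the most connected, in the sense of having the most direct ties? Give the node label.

Degrees — A:2, B:2, C:2, D:3, E:3, F:2, G:2, H:2, I:2, J:4, K:2.
The maximum is 4, attained only by J.

J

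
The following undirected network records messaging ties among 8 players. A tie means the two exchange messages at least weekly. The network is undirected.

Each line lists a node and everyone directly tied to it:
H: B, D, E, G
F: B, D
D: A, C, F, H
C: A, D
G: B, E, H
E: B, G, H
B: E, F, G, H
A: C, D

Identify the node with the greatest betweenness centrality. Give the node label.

Unnormalized betweenness of each node: A:0, B:5/2, C:0, D:21/2, E:0, F:3/2, G:0, H:15/2.
D has the largest value, 21/2, making it the main broker — the node through which the most shortest paths run.

D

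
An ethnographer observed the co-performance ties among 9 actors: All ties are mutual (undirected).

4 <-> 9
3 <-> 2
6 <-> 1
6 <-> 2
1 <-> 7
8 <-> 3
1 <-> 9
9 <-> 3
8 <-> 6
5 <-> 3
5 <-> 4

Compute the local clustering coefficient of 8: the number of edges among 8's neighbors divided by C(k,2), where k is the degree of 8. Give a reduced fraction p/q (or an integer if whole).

0

8's neighbors: 3 and 6 (k = 2).
Possible neighbor pairs: C(2,2) = 1. Edges among them: none → e = 0.
Clustering(8) = 0/1.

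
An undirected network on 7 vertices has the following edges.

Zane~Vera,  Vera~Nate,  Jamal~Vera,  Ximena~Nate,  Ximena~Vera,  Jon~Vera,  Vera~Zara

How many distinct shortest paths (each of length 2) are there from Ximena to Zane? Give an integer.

1

The shortest distance is 2, and the only length-2 path is Ximena–Vera–Zane. So there is exactly 1 shortest path.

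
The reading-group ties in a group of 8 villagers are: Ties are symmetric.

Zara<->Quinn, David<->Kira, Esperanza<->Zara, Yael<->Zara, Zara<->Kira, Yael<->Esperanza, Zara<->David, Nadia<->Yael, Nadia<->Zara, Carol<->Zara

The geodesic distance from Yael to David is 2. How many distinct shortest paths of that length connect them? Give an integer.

The shortest distance is 2, and the only length-2 path is Yael–Zara–David. So there is exactly 1 shortest path.

1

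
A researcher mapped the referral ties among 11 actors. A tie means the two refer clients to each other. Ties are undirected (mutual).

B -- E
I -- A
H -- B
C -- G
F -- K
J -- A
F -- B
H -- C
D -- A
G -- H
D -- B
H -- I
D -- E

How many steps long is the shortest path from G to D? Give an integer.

3

One shortest route is G – H – B – D, which uses 3 edges, and at distance 2 from G we only reach {B, I}, which does not include D. So d(G,D) = 3.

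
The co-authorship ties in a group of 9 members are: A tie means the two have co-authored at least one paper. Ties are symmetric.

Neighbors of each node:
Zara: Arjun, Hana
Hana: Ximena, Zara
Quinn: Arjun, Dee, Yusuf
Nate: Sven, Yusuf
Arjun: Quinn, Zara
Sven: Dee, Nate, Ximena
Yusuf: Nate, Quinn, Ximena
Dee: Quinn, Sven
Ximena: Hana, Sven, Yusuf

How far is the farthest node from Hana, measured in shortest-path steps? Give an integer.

3

Distances from Hana: Arjun:2, Dee:3, Nate:3, Quinn:3, Sven:2, Ximena:1, Yusuf:2, Zara:1.
The largest is 3 (to Quinn, Nate, and Dee), so the eccentricity of Hana is 3.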